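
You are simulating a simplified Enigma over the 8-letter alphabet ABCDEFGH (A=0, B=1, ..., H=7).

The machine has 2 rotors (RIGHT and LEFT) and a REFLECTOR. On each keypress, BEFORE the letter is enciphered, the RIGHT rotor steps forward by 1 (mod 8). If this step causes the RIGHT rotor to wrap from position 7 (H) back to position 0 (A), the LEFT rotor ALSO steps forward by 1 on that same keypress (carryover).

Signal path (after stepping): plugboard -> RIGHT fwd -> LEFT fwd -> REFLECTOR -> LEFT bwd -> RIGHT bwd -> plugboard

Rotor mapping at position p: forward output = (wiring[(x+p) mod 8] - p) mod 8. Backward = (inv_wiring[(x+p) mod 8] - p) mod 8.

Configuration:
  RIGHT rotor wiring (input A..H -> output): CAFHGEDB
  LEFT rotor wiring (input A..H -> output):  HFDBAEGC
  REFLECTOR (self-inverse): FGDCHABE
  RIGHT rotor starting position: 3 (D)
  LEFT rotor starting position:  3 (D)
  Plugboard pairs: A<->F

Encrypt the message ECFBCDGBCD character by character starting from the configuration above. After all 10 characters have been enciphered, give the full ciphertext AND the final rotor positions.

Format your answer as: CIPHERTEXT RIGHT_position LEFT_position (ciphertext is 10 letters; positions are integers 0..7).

Char 1 ('E'): step: R->4, L=3; E->plug->E->R->G->L->C->refl->D->L'->D->R'->H->plug->H
Char 2 ('C'): step: R->5, L=3; C->plug->C->R->E->L->H->refl->E->L'->F->R'->D->plug->D
Char 3 ('F'): step: R->6, L=3; F->plug->A->R->F->L->E->refl->H->L'->E->R'->C->plug->C
Char 4 ('B'): step: R->7, L=3; B->plug->B->R->D->L->D->refl->C->L'->G->R'->D->plug->D
Char 5 ('C'): step: R->0, L->4 (L advanced); C->plug->C->R->F->L->B->refl->G->L'->D->R'->G->plug->G
Char 6 ('D'): step: R->1, L=4; D->plug->D->R->F->L->B->refl->G->L'->D->R'->E->plug->E
Char 7 ('G'): step: R->2, L=4; G->plug->G->R->A->L->E->refl->H->L'->G->R'->H->plug->H
Char 8 ('B'): step: R->3, L=4; B->plug->B->R->D->L->G->refl->B->L'->F->R'->G->plug->G
Char 9 ('C'): step: R->4, L=4; C->plug->C->R->H->L->F->refl->A->L'->B->R'->G->plug->G
Char 10 ('D'): step: R->5, L=4; D->plug->D->R->F->L->B->refl->G->L'->D->R'->E->plug->E
Final: ciphertext=HDCDGEHGGE, RIGHT=5, LEFT=4

Answer: HDCDGEHGGE 5 4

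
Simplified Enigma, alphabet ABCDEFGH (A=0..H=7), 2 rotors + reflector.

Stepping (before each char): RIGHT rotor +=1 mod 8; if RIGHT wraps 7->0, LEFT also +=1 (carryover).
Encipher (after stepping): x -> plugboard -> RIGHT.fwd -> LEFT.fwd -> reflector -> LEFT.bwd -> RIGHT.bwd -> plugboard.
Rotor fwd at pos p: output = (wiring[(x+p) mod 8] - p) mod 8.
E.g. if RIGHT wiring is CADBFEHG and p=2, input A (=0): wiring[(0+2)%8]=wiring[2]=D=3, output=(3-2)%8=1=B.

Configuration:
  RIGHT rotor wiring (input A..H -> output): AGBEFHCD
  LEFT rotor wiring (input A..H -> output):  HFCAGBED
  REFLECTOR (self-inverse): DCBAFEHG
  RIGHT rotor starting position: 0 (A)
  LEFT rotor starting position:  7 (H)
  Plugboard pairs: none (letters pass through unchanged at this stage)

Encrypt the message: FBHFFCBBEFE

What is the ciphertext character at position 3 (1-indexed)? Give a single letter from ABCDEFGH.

Char 1 ('F'): step: R->1, L=7; F->plug->F->R->B->L->A->refl->D->L'->D->R'->C->plug->C
Char 2 ('B'): step: R->2, L=7; B->plug->B->R->C->L->G->refl->H->L'->F->R'->D->plug->D
Char 3 ('H'): step: R->3, L=7; H->plug->H->R->G->L->C->refl->B->L'->E->R'->C->plug->C

C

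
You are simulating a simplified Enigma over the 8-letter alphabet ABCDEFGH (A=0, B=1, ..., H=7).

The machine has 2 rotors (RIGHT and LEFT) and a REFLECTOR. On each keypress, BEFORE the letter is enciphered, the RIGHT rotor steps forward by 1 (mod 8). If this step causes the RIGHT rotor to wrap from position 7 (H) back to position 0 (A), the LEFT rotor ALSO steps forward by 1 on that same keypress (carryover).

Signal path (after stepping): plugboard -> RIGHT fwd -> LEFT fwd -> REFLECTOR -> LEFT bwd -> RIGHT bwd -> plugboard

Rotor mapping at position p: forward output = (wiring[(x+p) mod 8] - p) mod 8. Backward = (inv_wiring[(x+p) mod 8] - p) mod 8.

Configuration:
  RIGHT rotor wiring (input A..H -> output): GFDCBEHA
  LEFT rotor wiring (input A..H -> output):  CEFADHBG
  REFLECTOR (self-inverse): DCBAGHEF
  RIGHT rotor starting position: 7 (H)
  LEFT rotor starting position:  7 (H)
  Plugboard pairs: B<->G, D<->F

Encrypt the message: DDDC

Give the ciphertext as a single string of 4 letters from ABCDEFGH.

Answer: CFGA

Derivation:
Char 1 ('D'): step: R->0, L->0 (L advanced); D->plug->F->R->E->L->D->refl->A->L'->D->R'->C->plug->C
Char 2 ('D'): step: R->1, L=0; D->plug->F->R->G->L->B->refl->C->L'->A->R'->D->plug->F
Char 3 ('D'): step: R->2, L=0; D->plug->F->R->G->L->B->refl->C->L'->A->R'->B->plug->G
Char 4 ('C'): step: R->3, L=0; C->plug->C->R->B->L->E->refl->G->L'->H->R'->A->plug->A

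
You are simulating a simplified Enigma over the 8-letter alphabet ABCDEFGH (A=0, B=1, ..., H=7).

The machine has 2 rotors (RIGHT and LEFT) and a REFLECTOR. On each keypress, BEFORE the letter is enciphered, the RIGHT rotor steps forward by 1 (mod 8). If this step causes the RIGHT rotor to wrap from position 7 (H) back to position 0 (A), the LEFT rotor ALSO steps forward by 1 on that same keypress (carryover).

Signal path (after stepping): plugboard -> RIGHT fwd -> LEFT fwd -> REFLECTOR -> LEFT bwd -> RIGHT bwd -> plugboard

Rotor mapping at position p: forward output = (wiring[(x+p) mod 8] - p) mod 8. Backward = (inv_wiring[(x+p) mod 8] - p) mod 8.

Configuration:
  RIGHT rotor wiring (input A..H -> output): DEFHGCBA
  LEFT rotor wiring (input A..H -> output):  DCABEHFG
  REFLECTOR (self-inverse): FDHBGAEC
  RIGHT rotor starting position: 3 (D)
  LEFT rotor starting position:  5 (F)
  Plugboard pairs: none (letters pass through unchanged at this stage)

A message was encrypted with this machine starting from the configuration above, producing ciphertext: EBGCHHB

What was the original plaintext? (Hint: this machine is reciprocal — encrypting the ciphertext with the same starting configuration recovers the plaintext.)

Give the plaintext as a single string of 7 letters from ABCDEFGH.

Char 1 ('E'): step: R->4, L=5; E->plug->E->R->H->L->H->refl->C->L'->A->R'->F->plug->F
Char 2 ('B'): step: R->5, L=5; B->plug->B->R->E->L->F->refl->A->L'->B->R'->H->plug->H
Char 3 ('G'): step: R->6, L=5; G->plug->G->R->A->L->C->refl->H->L'->H->R'->E->plug->E
Char 4 ('C'): step: R->7, L=5; C->plug->C->R->F->L->D->refl->B->L'->C->R'->H->plug->H
Char 5 ('H'): step: R->0, L->6 (L advanced); H->plug->H->R->A->L->H->refl->C->L'->E->R'->B->plug->B
Char 6 ('H'): step: R->1, L=6; H->plug->H->R->C->L->F->refl->A->L'->B->R'->E->plug->E
Char 7 ('B'): step: R->2, L=6; B->plug->B->R->F->L->D->refl->B->L'->H->R'->E->plug->E

Answer: FHEHBEE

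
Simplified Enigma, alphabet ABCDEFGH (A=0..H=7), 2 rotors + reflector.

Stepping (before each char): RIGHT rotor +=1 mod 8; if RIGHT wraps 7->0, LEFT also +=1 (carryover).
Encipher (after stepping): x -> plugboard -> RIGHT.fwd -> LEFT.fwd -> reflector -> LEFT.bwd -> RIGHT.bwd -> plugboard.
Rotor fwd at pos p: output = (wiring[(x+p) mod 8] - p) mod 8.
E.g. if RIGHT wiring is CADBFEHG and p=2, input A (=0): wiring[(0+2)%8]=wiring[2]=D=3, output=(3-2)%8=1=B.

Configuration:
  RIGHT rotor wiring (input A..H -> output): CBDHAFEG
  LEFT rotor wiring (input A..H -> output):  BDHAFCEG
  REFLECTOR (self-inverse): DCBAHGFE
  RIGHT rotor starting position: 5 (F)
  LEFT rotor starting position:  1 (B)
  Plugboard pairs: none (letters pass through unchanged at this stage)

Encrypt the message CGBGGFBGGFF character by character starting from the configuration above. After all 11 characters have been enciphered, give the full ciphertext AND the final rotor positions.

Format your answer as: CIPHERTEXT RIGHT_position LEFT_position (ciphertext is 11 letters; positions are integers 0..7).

Answer: BFECAACHDEE 0 3

Derivation:
Char 1 ('C'): step: R->6, L=1; C->plug->C->R->E->L->B->refl->C->L'->A->R'->B->plug->B
Char 2 ('G'): step: R->7, L=1; G->plug->G->R->G->L->F->refl->G->L'->B->R'->F->plug->F
Char 3 ('B'): step: R->0, L->2 (L advanced); B->plug->B->R->B->L->G->refl->F->L'->A->R'->E->plug->E
Char 4 ('G'): step: R->1, L=2; G->plug->G->R->F->L->E->refl->H->L'->G->R'->C->plug->C
Char 5 ('G'): step: R->2, L=2; G->plug->G->R->A->L->F->refl->G->L'->B->R'->A->plug->A
Char 6 ('F'): step: R->3, L=2; F->plug->F->R->H->L->B->refl->C->L'->E->R'->A->plug->A
Char 7 ('B'): step: R->4, L=2; B->plug->B->R->B->L->G->refl->F->L'->A->R'->C->plug->C
Char 8 ('G'): step: R->5, L=2; G->plug->G->R->C->L->D->refl->A->L'->D->R'->H->plug->H
Char 9 ('G'): step: R->6, L=2; G->plug->G->R->C->L->D->refl->A->L'->D->R'->D->plug->D
Char 10 ('F'): step: R->7, L=2; F->plug->F->R->B->L->G->refl->F->L'->A->R'->E->plug->E
Char 11 ('F'): step: R->0, L->3 (L advanced); F->plug->F->R->F->L->G->refl->F->L'->A->R'->E->plug->E
Final: ciphertext=BFECAACHDEE, RIGHT=0, LEFT=3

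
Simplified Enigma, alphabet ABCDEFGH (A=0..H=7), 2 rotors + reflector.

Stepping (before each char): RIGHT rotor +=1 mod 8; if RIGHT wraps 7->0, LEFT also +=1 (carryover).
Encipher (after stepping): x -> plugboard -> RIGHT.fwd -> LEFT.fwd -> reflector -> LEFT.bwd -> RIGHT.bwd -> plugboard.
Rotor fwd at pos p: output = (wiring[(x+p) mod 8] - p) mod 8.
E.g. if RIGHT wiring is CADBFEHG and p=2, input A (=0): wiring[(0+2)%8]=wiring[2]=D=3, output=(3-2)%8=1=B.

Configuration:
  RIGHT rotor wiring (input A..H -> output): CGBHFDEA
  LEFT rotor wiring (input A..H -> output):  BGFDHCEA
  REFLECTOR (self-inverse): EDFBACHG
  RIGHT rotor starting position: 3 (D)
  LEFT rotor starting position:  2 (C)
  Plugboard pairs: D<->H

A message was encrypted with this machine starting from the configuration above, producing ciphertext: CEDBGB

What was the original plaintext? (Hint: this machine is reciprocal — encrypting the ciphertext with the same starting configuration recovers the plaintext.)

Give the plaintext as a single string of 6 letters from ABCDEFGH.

Char 1 ('C'): step: R->4, L=2; C->plug->C->R->A->L->D->refl->B->L'->B->R'->A->plug->A
Char 2 ('E'): step: R->5, L=2; E->plug->E->R->B->L->B->refl->D->L'->A->R'->H->plug->D
Char 3 ('D'): step: R->6, L=2; D->plug->H->R->F->L->G->refl->H->L'->G->R'->A->plug->A
Char 4 ('B'): step: R->7, L=2; B->plug->B->R->D->L->A->refl->E->L'->H->R'->C->plug->C
Char 5 ('G'): step: R->0, L->3 (L advanced); G->plug->G->R->E->L->F->refl->C->L'->H->R'->D->plug->H
Char 6 ('B'): step: R->1, L=3; B->plug->B->R->A->L->A->refl->E->L'->B->R'->H->plug->D

Answer: ADACHD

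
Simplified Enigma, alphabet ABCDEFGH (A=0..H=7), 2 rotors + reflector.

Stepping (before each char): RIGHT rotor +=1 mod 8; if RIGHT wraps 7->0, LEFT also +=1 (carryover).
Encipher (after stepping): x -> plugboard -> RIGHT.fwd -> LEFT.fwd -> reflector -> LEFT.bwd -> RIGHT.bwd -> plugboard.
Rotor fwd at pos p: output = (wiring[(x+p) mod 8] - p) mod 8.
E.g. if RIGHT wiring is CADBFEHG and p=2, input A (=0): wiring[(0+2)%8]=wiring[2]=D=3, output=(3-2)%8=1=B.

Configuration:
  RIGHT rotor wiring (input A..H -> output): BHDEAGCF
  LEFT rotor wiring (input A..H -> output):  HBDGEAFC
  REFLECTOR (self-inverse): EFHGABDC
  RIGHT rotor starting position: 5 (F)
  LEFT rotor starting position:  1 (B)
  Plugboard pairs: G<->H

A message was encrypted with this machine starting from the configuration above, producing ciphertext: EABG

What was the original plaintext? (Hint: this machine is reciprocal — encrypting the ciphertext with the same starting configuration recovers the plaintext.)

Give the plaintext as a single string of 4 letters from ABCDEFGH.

Char 1 ('E'): step: R->6, L=1; E->plug->E->R->F->L->E->refl->A->L'->A->R'->H->plug->G
Char 2 ('A'): step: R->7, L=1; A->plug->A->R->G->L->B->refl->F->L'->C->R'->B->plug->B
Char 3 ('B'): step: R->0, L->2 (L advanced); B->plug->B->R->H->L->H->refl->C->L'->C->R'->G->plug->H
Char 4 ('G'): step: R->1, L=2; G->plug->H->R->A->L->B->refl->F->L'->G->R'->A->plug->A

Answer: GBHA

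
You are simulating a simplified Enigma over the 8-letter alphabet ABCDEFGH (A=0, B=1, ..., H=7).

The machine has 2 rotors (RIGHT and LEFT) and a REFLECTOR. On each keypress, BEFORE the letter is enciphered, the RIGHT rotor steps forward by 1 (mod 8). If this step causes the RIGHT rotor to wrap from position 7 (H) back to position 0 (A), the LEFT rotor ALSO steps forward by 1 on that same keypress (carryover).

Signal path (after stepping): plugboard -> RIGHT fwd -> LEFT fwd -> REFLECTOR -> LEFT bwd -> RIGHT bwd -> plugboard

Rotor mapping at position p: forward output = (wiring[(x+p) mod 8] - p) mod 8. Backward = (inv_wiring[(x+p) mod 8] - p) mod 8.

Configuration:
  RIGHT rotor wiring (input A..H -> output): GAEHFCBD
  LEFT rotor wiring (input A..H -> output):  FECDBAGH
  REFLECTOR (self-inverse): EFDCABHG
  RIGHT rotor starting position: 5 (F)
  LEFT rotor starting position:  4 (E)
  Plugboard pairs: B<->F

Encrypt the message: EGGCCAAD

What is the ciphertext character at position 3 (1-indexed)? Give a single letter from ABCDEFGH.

Char 1 ('E'): step: R->6, L=4; E->plug->E->R->G->L->G->refl->H->L'->H->R'->G->plug->G
Char 2 ('G'): step: R->7, L=4; G->plug->G->R->D->L->D->refl->C->L'->C->R'->H->plug->H
Char 3 ('G'): step: R->0, L->5 (L advanced); G->plug->G->R->B->L->B->refl->F->L'->F->R'->E->plug->E

E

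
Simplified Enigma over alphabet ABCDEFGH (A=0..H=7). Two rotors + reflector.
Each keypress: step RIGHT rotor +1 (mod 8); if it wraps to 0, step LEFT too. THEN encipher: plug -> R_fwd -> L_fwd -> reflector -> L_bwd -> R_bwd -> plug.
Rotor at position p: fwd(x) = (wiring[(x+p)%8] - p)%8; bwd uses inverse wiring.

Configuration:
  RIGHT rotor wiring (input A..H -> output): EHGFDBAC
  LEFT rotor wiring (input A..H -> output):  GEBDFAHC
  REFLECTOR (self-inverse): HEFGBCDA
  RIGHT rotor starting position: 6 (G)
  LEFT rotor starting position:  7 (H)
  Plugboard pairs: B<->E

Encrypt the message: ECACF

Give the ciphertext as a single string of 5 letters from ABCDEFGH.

Char 1 ('E'): step: R->7, L=7; E->plug->B->R->F->L->G->refl->D->L'->A->R'->C->plug->C
Char 2 ('C'): step: R->0, L->0 (L advanced); C->plug->C->R->G->L->H->refl->A->L'->F->R'->D->plug->D
Char 3 ('A'): step: R->1, L=0; A->plug->A->R->G->L->H->refl->A->L'->F->R'->B->plug->E
Char 4 ('C'): step: R->2, L=0; C->plug->C->R->B->L->E->refl->B->L'->C->R'->G->plug->G
Char 5 ('F'): step: R->3, L=0; F->plug->F->R->B->L->E->refl->B->L'->C->R'->A->plug->A

Answer: CDEGA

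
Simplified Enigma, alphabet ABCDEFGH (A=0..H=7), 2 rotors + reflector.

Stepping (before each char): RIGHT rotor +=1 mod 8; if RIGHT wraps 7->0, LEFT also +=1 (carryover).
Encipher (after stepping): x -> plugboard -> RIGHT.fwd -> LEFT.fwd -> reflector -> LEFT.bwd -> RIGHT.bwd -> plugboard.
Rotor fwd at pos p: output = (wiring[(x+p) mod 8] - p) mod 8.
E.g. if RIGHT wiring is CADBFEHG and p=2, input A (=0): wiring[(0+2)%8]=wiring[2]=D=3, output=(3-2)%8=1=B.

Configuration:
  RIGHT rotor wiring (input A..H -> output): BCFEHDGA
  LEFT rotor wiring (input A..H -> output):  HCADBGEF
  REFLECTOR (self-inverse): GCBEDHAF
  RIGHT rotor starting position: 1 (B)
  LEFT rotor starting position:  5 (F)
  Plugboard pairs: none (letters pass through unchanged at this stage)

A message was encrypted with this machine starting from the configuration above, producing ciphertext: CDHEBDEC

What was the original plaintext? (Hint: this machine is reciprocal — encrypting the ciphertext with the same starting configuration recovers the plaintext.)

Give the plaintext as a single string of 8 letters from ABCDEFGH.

Answer: GCAGFBHD

Derivation:
Char 1 ('C'): step: R->2, L=5; C->plug->C->R->F->L->D->refl->E->L'->H->R'->G->plug->G
Char 2 ('D'): step: R->3, L=5; D->plug->D->R->D->L->C->refl->B->L'->A->R'->C->plug->C
Char 3 ('H'): step: R->4, L=5; H->plug->H->R->A->L->B->refl->C->L'->D->R'->A->plug->A
Char 4 ('E'): step: R->5, L=5; E->plug->E->R->F->L->D->refl->E->L'->H->R'->G->plug->G
Char 5 ('B'): step: R->6, L=5; B->plug->B->R->C->L->A->refl->G->L'->G->R'->F->plug->F
Char 6 ('D'): step: R->7, L=5; D->plug->D->R->G->L->G->refl->A->L'->C->R'->B->plug->B
Char 7 ('E'): step: R->0, L->6 (L advanced); E->plug->E->R->H->L->A->refl->G->L'->A->R'->H->plug->H
Char 8 ('C'): step: R->1, L=6; C->plug->C->R->D->L->E->refl->D->L'->G->R'->D->plug->D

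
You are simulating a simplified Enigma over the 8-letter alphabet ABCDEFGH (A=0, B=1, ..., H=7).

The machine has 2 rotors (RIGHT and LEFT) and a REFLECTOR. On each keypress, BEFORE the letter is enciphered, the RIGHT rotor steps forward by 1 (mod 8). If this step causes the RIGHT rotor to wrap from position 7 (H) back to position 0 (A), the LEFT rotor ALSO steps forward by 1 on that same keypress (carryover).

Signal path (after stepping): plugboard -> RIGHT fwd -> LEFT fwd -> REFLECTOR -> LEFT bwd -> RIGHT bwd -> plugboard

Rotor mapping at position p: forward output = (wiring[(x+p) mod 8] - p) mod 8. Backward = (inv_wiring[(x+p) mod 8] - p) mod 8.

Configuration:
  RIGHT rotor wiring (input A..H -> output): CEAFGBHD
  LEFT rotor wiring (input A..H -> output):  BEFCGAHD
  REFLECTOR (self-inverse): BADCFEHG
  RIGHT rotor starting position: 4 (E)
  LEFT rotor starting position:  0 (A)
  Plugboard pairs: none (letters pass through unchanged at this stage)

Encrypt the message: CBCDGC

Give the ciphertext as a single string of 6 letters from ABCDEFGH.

Char 1 ('C'): step: R->5, L=0; C->plug->C->R->G->L->H->refl->G->L'->E->R'->A->plug->A
Char 2 ('B'): step: R->6, L=0; B->plug->B->R->F->L->A->refl->B->L'->A->R'->G->plug->G
Char 3 ('C'): step: R->7, L=0; C->plug->C->R->F->L->A->refl->B->L'->A->R'->H->plug->H
Char 4 ('D'): step: R->0, L->1 (L advanced); D->plug->D->R->F->L->G->refl->H->L'->E->R'->B->plug->B
Char 5 ('G'): step: R->1, L=1; G->plug->G->R->C->L->B->refl->A->L'->H->R'->B->plug->B
Char 6 ('C'): step: R->2, L=1; C->plug->C->R->E->L->H->refl->G->L'->F->R'->E->plug->E

Answer: AGHBBE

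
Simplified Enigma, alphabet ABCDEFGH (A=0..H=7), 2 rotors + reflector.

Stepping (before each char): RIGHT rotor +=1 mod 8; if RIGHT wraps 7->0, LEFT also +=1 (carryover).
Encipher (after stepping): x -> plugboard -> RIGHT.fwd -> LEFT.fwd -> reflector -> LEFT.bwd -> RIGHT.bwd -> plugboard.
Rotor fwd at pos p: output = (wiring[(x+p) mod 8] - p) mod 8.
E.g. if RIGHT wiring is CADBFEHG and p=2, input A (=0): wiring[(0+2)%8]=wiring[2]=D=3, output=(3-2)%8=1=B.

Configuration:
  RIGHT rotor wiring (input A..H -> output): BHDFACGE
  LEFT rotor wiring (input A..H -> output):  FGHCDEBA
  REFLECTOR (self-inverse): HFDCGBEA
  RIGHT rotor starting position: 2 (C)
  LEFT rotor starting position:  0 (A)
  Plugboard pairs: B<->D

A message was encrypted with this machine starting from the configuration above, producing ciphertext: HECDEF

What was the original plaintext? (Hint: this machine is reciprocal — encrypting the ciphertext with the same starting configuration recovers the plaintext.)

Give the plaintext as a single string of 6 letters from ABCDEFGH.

Char 1 ('H'): step: R->3, L=0; H->plug->H->R->A->L->F->refl->B->L'->G->R'->F->plug->F
Char 2 ('E'): step: R->4, L=0; E->plug->E->R->F->L->E->refl->G->L'->B->R'->H->plug->H
Char 3 ('C'): step: R->5, L=0; C->plug->C->R->H->L->A->refl->H->L'->C->R'->E->plug->E
Char 4 ('D'): step: R->6, L=0; D->plug->B->R->G->L->B->refl->F->L'->A->R'->A->plug->A
Char 5 ('E'): step: R->7, L=0; E->plug->E->R->G->L->B->refl->F->L'->A->R'->C->plug->C
Char 6 ('F'): step: R->0, L->1 (L advanced); F->plug->F->R->C->L->B->refl->F->L'->A->R'->E->plug->E

Answer: FHEACE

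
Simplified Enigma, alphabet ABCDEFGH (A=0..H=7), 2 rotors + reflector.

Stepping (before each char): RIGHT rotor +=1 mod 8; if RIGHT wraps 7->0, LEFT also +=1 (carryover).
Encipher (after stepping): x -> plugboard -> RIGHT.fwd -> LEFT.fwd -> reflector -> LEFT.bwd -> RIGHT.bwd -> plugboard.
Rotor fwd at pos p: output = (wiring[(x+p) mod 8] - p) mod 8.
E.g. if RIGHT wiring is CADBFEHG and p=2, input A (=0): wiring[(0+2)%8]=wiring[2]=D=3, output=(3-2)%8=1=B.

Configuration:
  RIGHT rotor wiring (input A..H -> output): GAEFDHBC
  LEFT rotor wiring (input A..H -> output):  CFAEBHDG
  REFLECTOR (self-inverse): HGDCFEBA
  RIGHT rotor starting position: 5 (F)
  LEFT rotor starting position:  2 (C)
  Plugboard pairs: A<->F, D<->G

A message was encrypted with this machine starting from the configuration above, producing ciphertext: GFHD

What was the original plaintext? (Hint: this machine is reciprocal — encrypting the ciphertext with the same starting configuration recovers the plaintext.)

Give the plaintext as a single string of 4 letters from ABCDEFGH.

Answer: EGAA

Derivation:
Char 1 ('G'): step: R->6, L=2; G->plug->D->R->C->L->H->refl->A->L'->G->R'->E->plug->E
Char 2 ('F'): step: R->7, L=2; F->plug->A->R->D->L->F->refl->E->L'->F->R'->D->plug->G
Char 3 ('H'): step: R->0, L->3 (L advanced); H->plug->H->R->C->L->E->refl->F->L'->H->R'->F->plug->A
Char 4 ('D'): step: R->1, L=3; D->plug->G->R->B->L->G->refl->B->L'->A->R'->F->plug->A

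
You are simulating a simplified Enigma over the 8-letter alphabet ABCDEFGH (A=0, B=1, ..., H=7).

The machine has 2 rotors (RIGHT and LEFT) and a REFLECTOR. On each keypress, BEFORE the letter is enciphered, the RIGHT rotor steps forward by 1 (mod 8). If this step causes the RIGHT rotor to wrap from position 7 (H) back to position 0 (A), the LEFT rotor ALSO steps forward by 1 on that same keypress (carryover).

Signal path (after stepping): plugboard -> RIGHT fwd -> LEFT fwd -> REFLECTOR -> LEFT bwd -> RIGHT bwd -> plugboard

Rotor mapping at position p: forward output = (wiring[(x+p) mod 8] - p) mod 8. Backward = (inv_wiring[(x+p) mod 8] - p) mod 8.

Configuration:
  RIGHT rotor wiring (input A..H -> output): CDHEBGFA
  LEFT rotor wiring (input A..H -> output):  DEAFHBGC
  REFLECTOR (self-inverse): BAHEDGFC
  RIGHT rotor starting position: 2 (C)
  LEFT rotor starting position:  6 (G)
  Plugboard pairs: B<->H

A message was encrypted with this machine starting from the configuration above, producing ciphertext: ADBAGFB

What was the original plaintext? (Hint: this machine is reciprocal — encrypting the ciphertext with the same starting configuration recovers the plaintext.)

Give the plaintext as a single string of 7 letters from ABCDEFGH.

Char 1 ('A'): step: R->3, L=6; A->plug->A->R->B->L->E->refl->D->L'->H->R'->F->plug->F
Char 2 ('D'): step: R->4, L=6; D->plug->D->R->E->L->C->refl->H->L'->F->R'->A->plug->A
Char 3 ('B'): step: R->5, L=6; B->plug->H->R->E->L->C->refl->H->L'->F->R'->D->plug->D
Char 4 ('A'): step: R->6, L=6; A->plug->A->R->H->L->D->refl->E->L'->B->R'->E->plug->E
Char 5 ('G'): step: R->7, L=6; G->plug->G->R->H->L->D->refl->E->L'->B->R'->A->plug->A
Char 6 ('F'): step: R->0, L->7 (L advanced); F->plug->F->R->G->L->C->refl->H->L'->H->R'->C->plug->C
Char 7 ('B'): step: R->1, L=7; B->plug->H->R->B->L->E->refl->D->L'->A->R'->D->plug->D

Answer: FADEACD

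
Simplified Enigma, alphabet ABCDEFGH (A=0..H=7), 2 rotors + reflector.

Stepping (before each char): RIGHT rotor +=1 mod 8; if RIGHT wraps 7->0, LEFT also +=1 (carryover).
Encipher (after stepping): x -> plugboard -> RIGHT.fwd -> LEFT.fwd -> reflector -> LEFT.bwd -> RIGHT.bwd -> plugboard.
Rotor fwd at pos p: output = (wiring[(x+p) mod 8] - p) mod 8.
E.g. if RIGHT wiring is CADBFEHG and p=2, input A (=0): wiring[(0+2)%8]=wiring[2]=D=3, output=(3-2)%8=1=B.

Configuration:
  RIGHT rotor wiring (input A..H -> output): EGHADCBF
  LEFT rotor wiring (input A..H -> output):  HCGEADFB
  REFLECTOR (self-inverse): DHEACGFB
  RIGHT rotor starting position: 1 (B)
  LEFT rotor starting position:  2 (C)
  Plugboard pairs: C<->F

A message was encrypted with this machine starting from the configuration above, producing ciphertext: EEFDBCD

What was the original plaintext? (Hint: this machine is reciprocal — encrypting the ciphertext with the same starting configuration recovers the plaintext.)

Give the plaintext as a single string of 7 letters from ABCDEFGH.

Answer: HDGBHFB

Derivation:
Char 1 ('E'): step: R->2, L=2; E->plug->E->R->H->L->A->refl->D->L'->E->R'->H->plug->H
Char 2 ('E'): step: R->3, L=2; E->plug->E->R->C->L->G->refl->F->L'->G->R'->D->plug->D
Char 3 ('F'): step: R->4, L=2; F->plug->C->R->F->L->H->refl->B->L'->D->R'->G->plug->G
Char 4 ('D'): step: R->5, L=2; D->plug->D->R->H->L->A->refl->D->L'->E->R'->B->plug->B
Char 5 ('B'): step: R->6, L=2; B->plug->B->R->H->L->A->refl->D->L'->E->R'->H->plug->H
Char 6 ('C'): step: R->7, L=2; C->plug->F->R->E->L->D->refl->A->L'->H->R'->C->plug->F
Char 7 ('D'): step: R->0, L->3 (L advanced); D->plug->D->R->A->L->B->refl->H->L'->G->R'->B->plug->B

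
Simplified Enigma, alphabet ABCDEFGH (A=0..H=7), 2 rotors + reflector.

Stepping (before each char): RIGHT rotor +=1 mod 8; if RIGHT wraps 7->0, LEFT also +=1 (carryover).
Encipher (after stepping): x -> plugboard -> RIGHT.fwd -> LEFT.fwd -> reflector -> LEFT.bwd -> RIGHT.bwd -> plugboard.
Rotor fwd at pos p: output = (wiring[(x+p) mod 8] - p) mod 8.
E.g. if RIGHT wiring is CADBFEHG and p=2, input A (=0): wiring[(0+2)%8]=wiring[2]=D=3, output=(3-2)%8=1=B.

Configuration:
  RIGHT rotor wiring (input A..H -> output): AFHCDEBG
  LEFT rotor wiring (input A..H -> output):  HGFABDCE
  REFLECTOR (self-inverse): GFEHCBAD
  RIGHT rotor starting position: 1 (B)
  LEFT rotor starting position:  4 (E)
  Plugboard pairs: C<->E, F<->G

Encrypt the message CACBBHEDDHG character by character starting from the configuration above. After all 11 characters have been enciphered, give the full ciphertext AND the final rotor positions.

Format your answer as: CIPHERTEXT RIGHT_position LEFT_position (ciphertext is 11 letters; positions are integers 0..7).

Answer: AGGEHCCBFEC 4 5

Derivation:
Char 1 ('C'): step: R->2, L=4; C->plug->E->R->H->L->E->refl->C->L'->F->R'->A->plug->A
Char 2 ('A'): step: R->3, L=4; A->plug->A->R->H->L->E->refl->C->L'->F->R'->F->plug->G
Char 3 ('C'): step: R->4, L=4; C->plug->E->R->E->L->D->refl->H->L'->B->R'->F->plug->G
Char 4 ('B'): step: R->5, L=4; B->plug->B->R->E->L->D->refl->H->L'->B->R'->C->plug->E
Char 5 ('B'): step: R->6, L=4; B->plug->B->R->A->L->F->refl->B->L'->G->R'->H->plug->H
Char 6 ('H'): step: R->7, L=4; H->plug->H->R->C->L->G->refl->A->L'->D->R'->E->plug->C
Char 7 ('E'): step: R->0, L->5 (L advanced); E->plug->C->R->H->L->E->refl->C->L'->D->R'->E->plug->C
Char 8 ('D'): step: R->1, L=5; D->plug->D->R->C->L->H->refl->D->L'->G->R'->B->plug->B
Char 9 ('D'): step: R->2, L=5; D->plug->D->R->C->L->H->refl->D->L'->G->R'->G->plug->F
Char 10 ('H'): step: R->3, L=5; H->plug->H->R->E->L->B->refl->F->L'->B->R'->C->plug->E
Char 11 ('G'): step: R->4, L=5; G->plug->F->R->B->L->F->refl->B->L'->E->R'->E->plug->C
Final: ciphertext=AGGEHCCBFEC, RIGHT=4, LEFT=5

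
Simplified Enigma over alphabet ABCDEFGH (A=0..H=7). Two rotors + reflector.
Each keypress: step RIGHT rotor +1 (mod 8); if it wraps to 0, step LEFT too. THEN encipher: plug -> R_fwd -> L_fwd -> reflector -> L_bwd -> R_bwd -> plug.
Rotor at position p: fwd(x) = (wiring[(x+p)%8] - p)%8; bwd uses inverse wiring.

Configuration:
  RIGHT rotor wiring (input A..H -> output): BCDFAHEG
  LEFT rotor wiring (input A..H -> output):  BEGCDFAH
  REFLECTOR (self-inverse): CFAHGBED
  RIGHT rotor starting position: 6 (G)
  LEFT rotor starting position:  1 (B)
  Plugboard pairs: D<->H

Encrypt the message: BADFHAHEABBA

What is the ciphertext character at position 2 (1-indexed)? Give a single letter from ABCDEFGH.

Char 1 ('B'): step: R->7, L=1; B->plug->B->R->C->L->B->refl->F->L'->B->R'->F->plug->F
Char 2 ('A'): step: R->0, L->2 (L advanced); A->plug->A->R->B->L->A->refl->C->L'->H->R'->F->plug->F

F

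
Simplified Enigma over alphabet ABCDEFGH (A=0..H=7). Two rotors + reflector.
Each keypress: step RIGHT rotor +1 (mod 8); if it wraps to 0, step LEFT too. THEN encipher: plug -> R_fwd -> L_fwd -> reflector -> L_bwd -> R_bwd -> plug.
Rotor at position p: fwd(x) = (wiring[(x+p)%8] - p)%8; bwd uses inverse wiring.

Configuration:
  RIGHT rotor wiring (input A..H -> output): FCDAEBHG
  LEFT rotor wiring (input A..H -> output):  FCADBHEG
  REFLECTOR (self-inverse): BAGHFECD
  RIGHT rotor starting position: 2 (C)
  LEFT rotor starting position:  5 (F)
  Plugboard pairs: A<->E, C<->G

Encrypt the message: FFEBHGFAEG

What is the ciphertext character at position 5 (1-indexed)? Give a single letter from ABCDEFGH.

Char 1 ('F'): step: R->3, L=5; F->plug->F->R->C->L->B->refl->A->L'->D->R'->E->plug->A
Char 2 ('F'): step: R->4, L=5; F->plug->F->R->G->L->G->refl->C->L'->A->R'->A->plug->E
Char 3 ('E'): step: R->5, L=5; E->plug->A->R->E->L->F->refl->E->L'->H->R'->H->plug->H
Char 4 ('B'): step: R->6, L=5; B->plug->B->R->A->L->C->refl->G->L'->G->R'->G->plug->C
Char 5 ('H'): step: R->7, L=5; H->plug->H->R->A->L->C->refl->G->L'->G->R'->B->plug->B

B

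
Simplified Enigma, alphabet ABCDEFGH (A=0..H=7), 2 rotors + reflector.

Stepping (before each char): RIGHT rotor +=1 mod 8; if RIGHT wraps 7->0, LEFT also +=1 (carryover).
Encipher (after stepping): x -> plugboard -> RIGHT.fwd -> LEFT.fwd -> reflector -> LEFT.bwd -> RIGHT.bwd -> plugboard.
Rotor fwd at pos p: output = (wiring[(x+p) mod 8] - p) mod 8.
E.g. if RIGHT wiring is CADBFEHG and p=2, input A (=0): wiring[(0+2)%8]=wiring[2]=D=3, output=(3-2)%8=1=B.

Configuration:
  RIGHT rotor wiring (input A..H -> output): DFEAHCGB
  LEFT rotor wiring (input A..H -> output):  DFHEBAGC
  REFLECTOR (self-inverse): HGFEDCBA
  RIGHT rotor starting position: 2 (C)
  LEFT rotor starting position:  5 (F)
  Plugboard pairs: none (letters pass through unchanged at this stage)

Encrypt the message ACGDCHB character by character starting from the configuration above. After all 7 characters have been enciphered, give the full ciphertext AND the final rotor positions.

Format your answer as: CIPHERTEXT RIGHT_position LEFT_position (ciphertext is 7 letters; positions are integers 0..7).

Answer: GDBABGG 1 6

Derivation:
Char 1 ('A'): step: R->3, L=5; A->plug->A->R->F->L->C->refl->F->L'->C->R'->G->plug->G
Char 2 ('C'): step: R->4, L=5; C->plug->C->R->C->L->F->refl->C->L'->F->R'->D->plug->D
Char 3 ('G'): step: R->5, L=5; G->plug->G->R->D->L->G->refl->B->L'->B->R'->B->plug->B
Char 4 ('D'): step: R->6, L=5; D->plug->D->R->H->L->E->refl->D->L'->A->R'->A->plug->A
Char 5 ('C'): step: R->7, L=5; C->plug->C->R->G->L->H->refl->A->L'->E->R'->B->plug->B
Char 6 ('H'): step: R->0, L->6 (L advanced); H->plug->H->R->B->L->E->refl->D->L'->G->R'->G->plug->G
Char 7 ('B'): step: R->1, L=6; B->plug->B->R->D->L->H->refl->A->L'->A->R'->G->plug->G
Final: ciphertext=GDBABGG, RIGHT=1, LEFT=6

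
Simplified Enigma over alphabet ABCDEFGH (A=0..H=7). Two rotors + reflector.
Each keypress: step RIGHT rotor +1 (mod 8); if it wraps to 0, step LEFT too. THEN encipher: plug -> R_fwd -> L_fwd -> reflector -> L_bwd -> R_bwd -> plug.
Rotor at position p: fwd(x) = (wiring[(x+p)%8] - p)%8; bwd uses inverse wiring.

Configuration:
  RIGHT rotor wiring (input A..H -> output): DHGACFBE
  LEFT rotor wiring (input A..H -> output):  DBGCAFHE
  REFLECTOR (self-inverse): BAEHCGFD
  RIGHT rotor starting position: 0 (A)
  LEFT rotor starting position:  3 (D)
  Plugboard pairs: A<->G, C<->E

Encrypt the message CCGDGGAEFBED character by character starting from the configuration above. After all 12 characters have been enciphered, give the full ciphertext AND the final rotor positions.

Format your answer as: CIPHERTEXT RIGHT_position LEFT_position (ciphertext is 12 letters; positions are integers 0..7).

Char 1 ('C'): step: R->1, L=3; C->plug->E->R->E->L->B->refl->A->L'->F->R'->B->plug->B
Char 2 ('C'): step: R->2, L=3; C->plug->E->R->H->L->D->refl->H->L'->A->R'->C->plug->E
Char 3 ('G'): step: R->3, L=3; G->plug->A->R->F->L->A->refl->B->L'->E->R'->G->plug->A
Char 4 ('D'): step: R->4, L=3; D->plug->D->R->A->L->H->refl->D->L'->H->R'->E->plug->C
Char 5 ('G'): step: R->5, L=3; G->plug->A->R->A->L->H->refl->D->L'->H->R'->C->plug->E
Char 6 ('G'): step: R->6, L=3; G->plug->A->R->D->L->E->refl->C->L'->C->R'->F->plug->F
Char 7 ('A'): step: R->7, L=3; A->plug->G->R->G->L->G->refl->F->L'->B->R'->E->plug->C
Char 8 ('E'): step: R->0, L->4 (L advanced); E->plug->C->R->G->L->C->refl->E->L'->A->R'->D->plug->D
Char 9 ('F'): step: R->1, L=4; F->plug->F->R->A->L->E->refl->C->L'->G->R'->A->plug->G
Char 10 ('B'): step: R->2, L=4; B->plug->B->R->G->L->C->refl->E->L'->A->R'->C->plug->E
Char 11 ('E'): step: R->3, L=4; E->plug->C->R->C->L->D->refl->H->L'->E->R'->G->plug->A
Char 12 ('D'): step: R->4, L=4; D->plug->D->R->A->L->E->refl->C->L'->G->R'->A->plug->G
Final: ciphertext=BEACEFCDGEAG, RIGHT=4, LEFT=4

Answer: BEACEFCDGEAG 4 4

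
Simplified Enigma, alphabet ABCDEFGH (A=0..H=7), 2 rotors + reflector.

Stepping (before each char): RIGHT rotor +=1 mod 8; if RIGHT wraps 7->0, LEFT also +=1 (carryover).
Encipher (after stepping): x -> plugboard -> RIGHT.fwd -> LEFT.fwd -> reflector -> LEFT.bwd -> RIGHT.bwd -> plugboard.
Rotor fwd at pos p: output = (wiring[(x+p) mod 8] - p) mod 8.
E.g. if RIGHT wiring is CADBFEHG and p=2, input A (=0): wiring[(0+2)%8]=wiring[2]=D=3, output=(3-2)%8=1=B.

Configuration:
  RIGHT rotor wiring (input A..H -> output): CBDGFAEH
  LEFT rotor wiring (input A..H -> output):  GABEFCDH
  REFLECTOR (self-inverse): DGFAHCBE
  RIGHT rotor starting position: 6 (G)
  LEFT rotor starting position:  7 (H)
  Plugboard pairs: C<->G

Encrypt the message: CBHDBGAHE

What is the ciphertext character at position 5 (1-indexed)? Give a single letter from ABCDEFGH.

Char 1 ('C'): step: R->7, L=7; C->plug->G->R->B->L->H->refl->E->L'->H->R'->E->plug->E
Char 2 ('B'): step: R->0, L->0 (L advanced); B->plug->B->R->B->L->A->refl->D->L'->G->R'->D->plug->D
Char 3 ('H'): step: R->1, L=0; H->plug->H->R->B->L->A->refl->D->L'->G->R'->G->plug->C
Char 4 ('D'): step: R->2, L=0; D->plug->D->R->G->L->D->refl->A->L'->B->R'->A->plug->A
Char 5 ('B'): step: R->3, L=0; B->plug->B->R->C->L->B->refl->G->L'->A->R'->H->plug->H

H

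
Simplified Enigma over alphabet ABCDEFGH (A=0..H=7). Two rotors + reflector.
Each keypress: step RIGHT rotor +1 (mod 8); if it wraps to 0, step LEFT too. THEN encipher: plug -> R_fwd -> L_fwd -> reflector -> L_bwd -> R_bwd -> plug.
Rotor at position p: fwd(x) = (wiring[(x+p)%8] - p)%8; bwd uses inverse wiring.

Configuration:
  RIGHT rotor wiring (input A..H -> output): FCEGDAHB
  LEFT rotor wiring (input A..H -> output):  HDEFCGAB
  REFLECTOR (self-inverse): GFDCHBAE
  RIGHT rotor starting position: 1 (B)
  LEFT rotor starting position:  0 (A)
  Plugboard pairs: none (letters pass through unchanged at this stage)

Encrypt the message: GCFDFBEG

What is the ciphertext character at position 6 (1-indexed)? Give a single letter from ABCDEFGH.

Char 1 ('G'): step: R->2, L=0; G->plug->G->R->D->L->F->refl->B->L'->H->R'->F->plug->F
Char 2 ('C'): step: R->3, L=0; C->plug->C->R->F->L->G->refl->A->L'->G->R'->E->plug->E
Char 3 ('F'): step: R->4, L=0; F->plug->F->R->G->L->A->refl->G->L'->F->R'->D->plug->D
Char 4 ('D'): step: R->5, L=0; D->plug->D->R->A->L->H->refl->E->L'->C->R'->B->plug->B
Char 5 ('F'): step: R->6, L=0; F->plug->F->R->A->L->H->refl->E->L'->C->R'->H->plug->H
Char 6 ('B'): step: R->7, L=0; B->plug->B->R->G->L->A->refl->G->L'->F->R'->D->plug->D

D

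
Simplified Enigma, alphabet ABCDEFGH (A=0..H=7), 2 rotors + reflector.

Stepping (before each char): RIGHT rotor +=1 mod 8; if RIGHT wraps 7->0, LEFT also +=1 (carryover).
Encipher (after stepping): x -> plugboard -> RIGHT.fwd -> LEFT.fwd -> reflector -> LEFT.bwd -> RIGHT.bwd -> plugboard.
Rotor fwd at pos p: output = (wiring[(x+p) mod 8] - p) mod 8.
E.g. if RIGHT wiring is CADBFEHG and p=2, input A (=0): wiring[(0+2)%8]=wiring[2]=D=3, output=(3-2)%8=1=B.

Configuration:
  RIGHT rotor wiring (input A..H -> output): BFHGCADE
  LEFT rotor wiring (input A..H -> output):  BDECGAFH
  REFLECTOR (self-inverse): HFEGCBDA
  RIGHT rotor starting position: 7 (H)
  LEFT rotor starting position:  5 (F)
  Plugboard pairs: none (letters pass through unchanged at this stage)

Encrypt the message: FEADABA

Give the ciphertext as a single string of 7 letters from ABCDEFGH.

Answer: DCGFDED

Derivation:
Char 1 ('F'): step: R->0, L->6 (L advanced); F->plug->F->R->A->L->H->refl->A->L'->G->R'->D->plug->D
Char 2 ('E'): step: R->1, L=6; E->plug->E->R->H->L->C->refl->E->L'->F->R'->C->plug->C
Char 3 ('A'): step: R->2, L=6; A->plug->A->R->F->L->E->refl->C->L'->H->R'->G->plug->G
Char 4 ('D'): step: R->3, L=6; D->plug->D->R->A->L->H->refl->A->L'->G->R'->F->plug->F
Char 5 ('A'): step: R->4, L=6; A->plug->A->R->G->L->A->refl->H->L'->A->R'->D->plug->D
Char 6 ('B'): step: R->5, L=6; B->plug->B->R->G->L->A->refl->H->L'->A->R'->E->plug->E
Char 7 ('A'): step: R->6, L=6; A->plug->A->R->F->L->E->refl->C->L'->H->R'->D->plug->D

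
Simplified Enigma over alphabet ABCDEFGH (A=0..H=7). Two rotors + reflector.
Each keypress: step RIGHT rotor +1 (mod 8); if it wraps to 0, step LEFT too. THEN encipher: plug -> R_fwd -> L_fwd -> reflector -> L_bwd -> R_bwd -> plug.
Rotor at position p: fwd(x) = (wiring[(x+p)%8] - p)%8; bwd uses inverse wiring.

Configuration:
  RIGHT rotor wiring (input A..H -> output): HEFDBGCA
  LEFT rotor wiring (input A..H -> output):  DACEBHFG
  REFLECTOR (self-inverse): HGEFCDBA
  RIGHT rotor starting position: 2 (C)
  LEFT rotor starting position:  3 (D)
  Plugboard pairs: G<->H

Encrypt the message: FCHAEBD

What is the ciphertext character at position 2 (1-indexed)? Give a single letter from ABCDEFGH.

Char 1 ('F'): step: R->3, L=3; F->plug->F->R->E->L->D->refl->F->L'->G->R'->B->plug->B
Char 2 ('C'): step: R->4, L=3; C->plug->C->R->G->L->F->refl->D->L'->E->R'->D->plug->D

D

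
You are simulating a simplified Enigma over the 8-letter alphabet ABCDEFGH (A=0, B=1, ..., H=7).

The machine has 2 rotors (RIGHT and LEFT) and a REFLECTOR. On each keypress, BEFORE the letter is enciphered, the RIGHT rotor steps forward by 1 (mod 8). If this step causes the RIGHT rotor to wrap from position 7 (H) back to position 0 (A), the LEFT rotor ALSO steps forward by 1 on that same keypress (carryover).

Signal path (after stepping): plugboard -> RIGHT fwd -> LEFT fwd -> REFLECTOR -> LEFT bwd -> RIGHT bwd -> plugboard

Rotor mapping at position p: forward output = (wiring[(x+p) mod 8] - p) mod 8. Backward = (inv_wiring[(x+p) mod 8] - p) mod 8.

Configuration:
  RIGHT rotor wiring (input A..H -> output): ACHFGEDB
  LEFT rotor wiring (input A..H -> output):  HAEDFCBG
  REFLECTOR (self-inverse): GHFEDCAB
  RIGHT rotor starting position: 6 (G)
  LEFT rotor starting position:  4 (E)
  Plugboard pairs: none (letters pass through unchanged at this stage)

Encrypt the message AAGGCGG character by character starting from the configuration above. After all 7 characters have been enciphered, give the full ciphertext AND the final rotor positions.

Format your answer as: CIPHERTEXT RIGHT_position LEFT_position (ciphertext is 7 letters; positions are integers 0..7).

Char 1 ('A'): step: R->7, L=4; A->plug->A->R->C->L->F->refl->C->L'->D->R'->C->plug->C
Char 2 ('A'): step: R->0, L->5 (L advanced); A->plug->A->R->A->L->F->refl->C->L'->D->R'->G->plug->G
Char 3 ('G'): step: R->1, L=5; G->plug->G->R->A->L->F->refl->C->L'->D->R'->E->plug->E
Char 4 ('G'): step: R->2, L=5; G->plug->G->R->G->L->G->refl->A->L'->H->R'->F->plug->F
Char 5 ('C'): step: R->3, L=5; C->plug->C->R->B->L->E->refl->D->L'->E->R'->H->plug->H
Char 6 ('G'): step: R->4, L=5; G->plug->G->R->D->L->C->refl->F->L'->A->R'->B->plug->B
Char 7 ('G'): step: R->5, L=5; G->plug->G->R->A->L->F->refl->C->L'->D->R'->D->plug->D
Final: ciphertext=CGEFHBD, RIGHT=5, LEFT=5

Answer: CGEFHBD 5 5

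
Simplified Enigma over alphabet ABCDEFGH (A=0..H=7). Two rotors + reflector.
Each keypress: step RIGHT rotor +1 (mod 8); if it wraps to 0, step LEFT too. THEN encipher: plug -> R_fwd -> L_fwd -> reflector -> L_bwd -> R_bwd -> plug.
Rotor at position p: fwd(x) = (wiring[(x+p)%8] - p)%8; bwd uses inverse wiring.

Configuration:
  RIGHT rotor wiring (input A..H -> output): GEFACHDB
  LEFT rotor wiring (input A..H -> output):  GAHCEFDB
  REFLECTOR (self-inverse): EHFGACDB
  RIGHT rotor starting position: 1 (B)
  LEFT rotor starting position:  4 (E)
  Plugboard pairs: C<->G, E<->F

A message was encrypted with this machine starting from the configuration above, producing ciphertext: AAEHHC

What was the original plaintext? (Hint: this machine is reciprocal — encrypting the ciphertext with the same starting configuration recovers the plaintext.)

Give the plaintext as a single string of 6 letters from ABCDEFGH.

Char 1 ('A'): step: R->2, L=4; A->plug->A->R->D->L->F->refl->C->L'->E->R'->G->plug->C
Char 2 ('A'): step: R->3, L=4; A->plug->A->R->F->L->E->refl->A->L'->A->R'->D->plug->D
Char 3 ('E'): step: R->4, L=4; E->plug->F->R->A->L->A->refl->E->L'->F->R'->D->plug->D
Char 4 ('H'): step: R->5, L=4; H->plug->H->R->F->L->E->refl->A->L'->A->R'->F->plug->E
Char 5 ('H'): step: R->6, L=4; H->plug->H->R->B->L->B->refl->H->L'->C->R'->F->plug->E
Char 6 ('C'): step: R->7, L=4; C->plug->G->R->A->L->A->refl->E->L'->F->R'->C->plug->G

Answer: CDDEEG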